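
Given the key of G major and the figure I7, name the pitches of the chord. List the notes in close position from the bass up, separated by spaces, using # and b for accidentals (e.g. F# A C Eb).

G B D F#

In G major, scale degree 1 is G, and the diatonic chord built there is a major seventh chord.
That chord is spelled G-B-D-F#.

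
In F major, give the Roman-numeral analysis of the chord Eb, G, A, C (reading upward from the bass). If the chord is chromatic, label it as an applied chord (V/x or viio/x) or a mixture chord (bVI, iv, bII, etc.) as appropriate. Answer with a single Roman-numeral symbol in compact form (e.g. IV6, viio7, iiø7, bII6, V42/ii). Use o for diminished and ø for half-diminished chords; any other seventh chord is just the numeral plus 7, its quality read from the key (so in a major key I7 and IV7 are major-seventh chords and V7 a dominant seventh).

Stacked in thirds the chord is A-C-Eb-G: a half-diminished seventh chord on A.
A sits a half step below Bb (IV in F major); a diminished chord there is the applied leading-tone chord of IV.
With Eb in the bass the chord is in second inversion, so the figured bass is 43.

viiø43/IV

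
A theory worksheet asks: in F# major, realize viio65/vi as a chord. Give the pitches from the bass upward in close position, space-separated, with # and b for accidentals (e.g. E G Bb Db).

E# G# B C##

viio65/vi is a secondary leading-tone chord. The target vi is D# in F# major; the applied chord is rooted a semitone below, on C##.
Building a fully diminished seventh chord on C## gives C##-E#-G#-B.
With the 65 figure the chord is in first inversion; from the bass E# upward in close position it reads E#-G#-B-C##.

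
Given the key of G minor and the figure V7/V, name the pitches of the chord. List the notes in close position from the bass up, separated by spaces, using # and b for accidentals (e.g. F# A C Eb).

A C# E G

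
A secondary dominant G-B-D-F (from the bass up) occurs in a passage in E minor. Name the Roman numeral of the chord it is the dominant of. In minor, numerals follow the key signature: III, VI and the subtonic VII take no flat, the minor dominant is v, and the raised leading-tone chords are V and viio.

VI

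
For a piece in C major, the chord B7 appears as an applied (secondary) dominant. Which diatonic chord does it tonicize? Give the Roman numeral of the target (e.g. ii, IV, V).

The chord is a dominant seventh chord on B.
A dominant resolves down a perfect fifth: B → E. In C major, E is scale degree 3, i.e. iii.

iii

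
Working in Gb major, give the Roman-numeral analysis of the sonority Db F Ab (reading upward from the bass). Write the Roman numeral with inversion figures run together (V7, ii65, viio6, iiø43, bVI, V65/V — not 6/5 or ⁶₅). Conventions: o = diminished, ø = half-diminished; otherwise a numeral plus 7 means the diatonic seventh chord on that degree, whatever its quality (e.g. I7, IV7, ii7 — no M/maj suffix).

V

Stacked in thirds the chord is Db-F-Ab: a major triad on Db.
In Gb major, Db is the dominant; the diatonic major triad there is V.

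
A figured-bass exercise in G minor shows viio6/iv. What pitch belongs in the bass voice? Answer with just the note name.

D

The applied chord viio6/iv is rooted on B: B-D-F.
The figure 6 means first inversion — the third is in the bass.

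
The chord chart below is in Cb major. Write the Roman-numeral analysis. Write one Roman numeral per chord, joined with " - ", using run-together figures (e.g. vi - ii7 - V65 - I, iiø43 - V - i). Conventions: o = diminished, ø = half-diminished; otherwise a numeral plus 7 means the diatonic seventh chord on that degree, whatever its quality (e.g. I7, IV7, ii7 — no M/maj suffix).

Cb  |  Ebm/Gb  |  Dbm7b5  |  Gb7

I - iii6 - iiø7 - V7

Cb: major triad on Cb = scale degree 1 → I.
Ebm/Gb: minor triad on Eb = scale degree 3 → iii6.
Dbm7b5 is non-diatonic — iiø7, a mixture chord from Cb minor.
Gb7: dominant seventh chord on Gb = scale degree 5 → V7.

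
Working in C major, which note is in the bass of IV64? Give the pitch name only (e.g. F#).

IV in C major has root F; the chord is F-A-C.
The figure 64 means second inversion — the fifth is in the bass.

C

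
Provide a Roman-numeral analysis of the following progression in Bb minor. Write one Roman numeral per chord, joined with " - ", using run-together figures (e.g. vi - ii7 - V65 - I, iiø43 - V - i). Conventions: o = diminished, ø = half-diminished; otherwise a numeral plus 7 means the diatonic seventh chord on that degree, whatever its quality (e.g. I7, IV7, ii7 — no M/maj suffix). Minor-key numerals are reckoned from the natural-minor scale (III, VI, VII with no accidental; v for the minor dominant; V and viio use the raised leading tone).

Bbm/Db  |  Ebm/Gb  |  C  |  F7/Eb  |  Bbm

Bbm/Db has root Bb, degree 1 in Bb minor, so i6.
Ebm/Gb: root Eb is the subdominant; minor triad there is iv6.
C: a major triad on C, the applied dominant of V → V/V.
F7/Eb: root F is the dominant; dominant seventh chord there is V42.
Bbm: root Bb is the tonic; minor triad there is i.

i6 - iv6 - V/V - V42 - i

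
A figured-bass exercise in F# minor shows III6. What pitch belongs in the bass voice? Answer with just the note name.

III in F# minor has root A; the chord is A-C#-E.
The figure 6 means first inversion — the third is in the bass.

C#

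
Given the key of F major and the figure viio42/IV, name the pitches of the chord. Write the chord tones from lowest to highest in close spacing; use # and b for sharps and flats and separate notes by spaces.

The slash marks an applied leading-tone chord: viio of IV. In F major, IV is Bb, so the leading tone to it is A, a half step below.
Building a fully diminished seventh chord on A gives A-C-Eb-Gb.
With the 42 figure the chord is in third inversion; from the bass Gb upward in close position it reads Gb-A-C-Eb.

Gb A C Eb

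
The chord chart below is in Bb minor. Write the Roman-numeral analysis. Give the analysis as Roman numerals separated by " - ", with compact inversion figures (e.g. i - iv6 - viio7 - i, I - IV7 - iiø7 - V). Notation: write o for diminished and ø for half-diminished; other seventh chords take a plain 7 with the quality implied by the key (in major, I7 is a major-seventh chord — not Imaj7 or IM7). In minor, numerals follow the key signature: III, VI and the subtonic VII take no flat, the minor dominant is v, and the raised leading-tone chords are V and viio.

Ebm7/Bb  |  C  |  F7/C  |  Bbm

Ebm7/Bb: root Eb is the subdominant; minor seventh chord there is iv43.
C: chromatic; C is V of V, so V/V.
F7/C: root F is the dominant; dominant seventh chord there is V43.
Bbm has root Bb, degree 1 in Bb minor, so i.

iv43 - V/V - V43 - i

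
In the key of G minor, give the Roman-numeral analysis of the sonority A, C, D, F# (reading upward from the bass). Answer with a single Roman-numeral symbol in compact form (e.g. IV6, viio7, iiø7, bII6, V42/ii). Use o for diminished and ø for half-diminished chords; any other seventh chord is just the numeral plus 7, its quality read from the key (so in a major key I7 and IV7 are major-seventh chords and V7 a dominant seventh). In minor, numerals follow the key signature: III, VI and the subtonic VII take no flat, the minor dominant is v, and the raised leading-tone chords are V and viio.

Stacked in thirds the chord is D-F#-A-C: a dominant seventh chord on D.
D is scale degree 5 in G minor, and a dominant seventh chord on that degree is written V7.
With A in the bass the chord is in second inversion, so the figured bass is 43.

V43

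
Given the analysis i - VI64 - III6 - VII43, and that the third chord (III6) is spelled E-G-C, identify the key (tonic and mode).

A minor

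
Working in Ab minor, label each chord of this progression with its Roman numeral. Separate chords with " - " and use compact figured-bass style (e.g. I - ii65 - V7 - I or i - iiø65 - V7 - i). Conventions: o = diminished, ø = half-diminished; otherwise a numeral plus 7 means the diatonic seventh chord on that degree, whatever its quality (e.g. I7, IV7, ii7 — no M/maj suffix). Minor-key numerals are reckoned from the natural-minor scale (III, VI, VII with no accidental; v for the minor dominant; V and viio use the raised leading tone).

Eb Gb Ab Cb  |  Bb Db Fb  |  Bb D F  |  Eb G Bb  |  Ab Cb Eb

Eb-Gb-Ab-Cb: root Ab is the tonic; minor seventh chord there is i43.
Bb-Db-Fb has root Bb, degree 2 in Ab minor, so iio.
Bb-D-F is the secondary dominant of V (major triad on Bb): V/V.
Eb-G-Bb: major triad on Eb = scale degree 5 → V.
Ab-Cb-Eb has root Ab, degree 1 in Ab minor, so i.

i43 - iio - V/V - V - i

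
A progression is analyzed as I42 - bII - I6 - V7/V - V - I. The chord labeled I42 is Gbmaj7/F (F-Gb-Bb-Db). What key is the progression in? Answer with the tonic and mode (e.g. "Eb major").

Gb major

I42 is given as F-Gb-Bb-Db — a major seventh chord with root Gb.
If Gb is scale degree 1 and the mode makes that degree carry a major seventh chord, the tonic is Gb and the mode is major.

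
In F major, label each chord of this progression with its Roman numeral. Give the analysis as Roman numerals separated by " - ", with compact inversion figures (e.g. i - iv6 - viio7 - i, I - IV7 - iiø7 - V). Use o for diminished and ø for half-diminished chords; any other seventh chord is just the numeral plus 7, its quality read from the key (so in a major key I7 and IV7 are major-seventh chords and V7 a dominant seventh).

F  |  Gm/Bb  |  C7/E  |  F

F has root F, degree 1 in F major, so I.
Gm/Bb has root G, degree 2 in F major, so ii6.
C7/E: dominant seventh chord on C = scale degree 5 → V65.
F has root F, degree 1 in F major, so I.

I - ii6 - V65 - I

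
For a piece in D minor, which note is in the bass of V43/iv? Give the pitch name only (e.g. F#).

A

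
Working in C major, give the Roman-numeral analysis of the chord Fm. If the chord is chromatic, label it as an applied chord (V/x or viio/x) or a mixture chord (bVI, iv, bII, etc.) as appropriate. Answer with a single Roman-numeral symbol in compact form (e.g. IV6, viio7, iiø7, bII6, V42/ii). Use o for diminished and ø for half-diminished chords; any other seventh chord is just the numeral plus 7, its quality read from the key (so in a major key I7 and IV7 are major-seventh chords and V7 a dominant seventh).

Stacked in thirds the chord is F-Ab-C: a minor triad on F.
F is the fourth degree of C major. This is the minor subdominant, borrowed from the parallel minor.

iv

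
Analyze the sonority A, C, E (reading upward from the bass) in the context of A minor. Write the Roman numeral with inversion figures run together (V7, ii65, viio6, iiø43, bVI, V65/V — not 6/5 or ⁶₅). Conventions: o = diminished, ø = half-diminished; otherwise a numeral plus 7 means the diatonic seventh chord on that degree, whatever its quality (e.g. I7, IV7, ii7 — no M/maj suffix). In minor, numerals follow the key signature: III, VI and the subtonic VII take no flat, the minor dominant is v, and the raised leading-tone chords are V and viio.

Stacked in thirds the chord is A-C-E: a minor triad on A.
A is scale degree 1 in A minor, and a minor triad on that degree is written i.

i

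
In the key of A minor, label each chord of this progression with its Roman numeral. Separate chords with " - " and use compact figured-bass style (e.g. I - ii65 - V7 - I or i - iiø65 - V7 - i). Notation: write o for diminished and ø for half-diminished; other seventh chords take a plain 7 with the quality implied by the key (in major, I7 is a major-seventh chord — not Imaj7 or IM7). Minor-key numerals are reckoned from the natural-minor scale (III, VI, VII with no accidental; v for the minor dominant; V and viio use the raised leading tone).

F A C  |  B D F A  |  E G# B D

F-A-C: major triad on F = scale degree 6 → VI.
B-D-F-A has root B, degree 2 in A minor, so iiø7.
E-G#-B-D: root E is the dominant; dominant seventh chord there is V7.

VI - iiø7 - V7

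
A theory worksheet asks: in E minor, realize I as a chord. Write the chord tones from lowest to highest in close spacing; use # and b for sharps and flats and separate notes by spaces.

E G# B

I is the major tonic (Picardy third), borrowed from the parallel major. In E minor that root is E.
So the chord is E-G#-B, a major triad.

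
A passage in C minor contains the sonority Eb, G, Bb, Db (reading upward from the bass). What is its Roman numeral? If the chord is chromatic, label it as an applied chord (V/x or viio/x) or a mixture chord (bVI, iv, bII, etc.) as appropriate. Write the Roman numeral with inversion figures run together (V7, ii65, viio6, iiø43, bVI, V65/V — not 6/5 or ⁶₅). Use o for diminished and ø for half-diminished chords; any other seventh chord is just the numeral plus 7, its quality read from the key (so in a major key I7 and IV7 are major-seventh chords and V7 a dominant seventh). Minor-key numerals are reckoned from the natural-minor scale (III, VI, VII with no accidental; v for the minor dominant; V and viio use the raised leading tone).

V7/VI

The pitches Eb-G-Bb-Db form a dominant seventh chord rooted on Eb.
Eb is not a diatonic chord root with this quality in C minor, but it lies a perfect fifth above Ab (VI), so the chord functions as an applied dominant of VI.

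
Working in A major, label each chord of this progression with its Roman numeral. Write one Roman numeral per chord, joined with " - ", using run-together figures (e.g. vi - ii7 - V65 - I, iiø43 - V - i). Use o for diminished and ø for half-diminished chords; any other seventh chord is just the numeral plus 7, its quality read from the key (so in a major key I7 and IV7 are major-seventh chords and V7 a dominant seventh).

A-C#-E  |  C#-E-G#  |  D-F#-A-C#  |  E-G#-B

A-C#-E has root A, degree 1 in A major, so I.
C#-E-G# has root C#, degree 3 in A major, so iii.
D-F#-A-C#: major seventh chord on D = scale degree 4 → IV7.
E-G#-B: major triad on E = scale degree 5 → V.

I - iii - IV7 - V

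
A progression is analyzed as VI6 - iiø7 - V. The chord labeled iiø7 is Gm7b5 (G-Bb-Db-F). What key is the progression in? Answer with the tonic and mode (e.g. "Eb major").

F minor

The chord Gm7b5 is a half-diminished seventh chord rooted on G; its label is iiø7.
Counting down one scale step from G places the tonic on F; a half-diminished seventh chord on degree 2 is diatonic only in minor.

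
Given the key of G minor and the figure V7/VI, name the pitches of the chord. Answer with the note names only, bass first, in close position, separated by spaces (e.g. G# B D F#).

V7/VI is a secondary dominant — the dominant seventh of VI. VI in G minor is Eb, so the applied chord's root is Bb, a perfect fifth above.
Building a dominant seventh chord on Bb gives Bb-D-F-Ab.

Bb D F Ab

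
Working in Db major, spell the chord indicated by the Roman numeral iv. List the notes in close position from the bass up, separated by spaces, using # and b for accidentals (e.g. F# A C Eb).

Gb Bbb Db

iv is the minor subdominant, borrowed from the parallel minor. In Db major that root is Gb.
So the chord is Gb-Bbb-Db, a minor triad.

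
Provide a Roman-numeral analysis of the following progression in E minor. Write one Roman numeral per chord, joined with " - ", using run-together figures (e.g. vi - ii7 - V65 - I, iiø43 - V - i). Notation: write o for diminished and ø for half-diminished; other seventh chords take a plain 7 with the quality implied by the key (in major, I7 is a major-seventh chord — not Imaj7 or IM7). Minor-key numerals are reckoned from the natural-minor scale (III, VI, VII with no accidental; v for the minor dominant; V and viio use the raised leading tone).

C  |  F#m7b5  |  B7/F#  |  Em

C: major triad on C = scale degree 6 → VI.
F#m7b5: half-diminished seventh chord on F# = scale degree 2 → iiø7.
B7/F#: root B is the dominant; dominant seventh chord there is V43.
Em: minor triad on E = scale degree 1 → i.

VI - iiø7 - V43 - i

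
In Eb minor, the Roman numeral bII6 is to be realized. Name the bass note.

Ab

bII in Eb minor has root Fb; the chord is Fb-Ab-Cb.
The figure 6 means first inversion — the third is in the bass.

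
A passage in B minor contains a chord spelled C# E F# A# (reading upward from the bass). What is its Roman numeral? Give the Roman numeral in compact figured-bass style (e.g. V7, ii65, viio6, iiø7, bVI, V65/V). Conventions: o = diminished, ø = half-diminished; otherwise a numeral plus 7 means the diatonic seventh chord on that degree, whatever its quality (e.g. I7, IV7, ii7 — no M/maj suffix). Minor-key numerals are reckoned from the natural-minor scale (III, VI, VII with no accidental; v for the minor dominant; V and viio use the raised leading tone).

Stacked in thirds the chord is F#-A#-C#-E: a dominant seventh chord on F#.
In B minor, F# is the dominant; the diatonic dominant seventh chord there is V7.
With C# in the bass the chord is in second inversion, so the figured bass is 43.

V43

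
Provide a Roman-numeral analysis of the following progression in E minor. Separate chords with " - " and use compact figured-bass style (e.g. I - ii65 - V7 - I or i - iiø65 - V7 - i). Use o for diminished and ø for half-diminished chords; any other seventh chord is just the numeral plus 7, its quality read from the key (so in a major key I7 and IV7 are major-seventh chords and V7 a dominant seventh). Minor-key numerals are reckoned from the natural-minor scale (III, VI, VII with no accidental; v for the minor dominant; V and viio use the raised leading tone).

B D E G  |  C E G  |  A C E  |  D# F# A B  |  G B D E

i43 - VI - iv - V65 - i65

B-D-E-G: minor seventh chord on E = scale degree 1 → i43.
C-E-G: major triad on C = scale degree 6 → VI.
A-C-E has root A, degree 4 in E minor, so iv.
D#-F#-A-B has root B, degree 5 in E minor, so V65.
G-B-D-E: minor seventh chord on E = scale degree 1 → i65.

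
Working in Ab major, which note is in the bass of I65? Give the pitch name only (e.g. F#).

I in Ab major has root Ab; the chord is Ab-C-Eb-G.
The figure 65 means first inversion — the third is in the bass.

C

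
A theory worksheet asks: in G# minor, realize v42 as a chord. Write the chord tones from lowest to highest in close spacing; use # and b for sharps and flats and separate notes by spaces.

C# D# F# A#

The numeral's case and figure indicate a minor seventh chord. In G# minor its root, scale degree 5, is D#.
That chord is spelled D#-F#-A#-C#.
With the 42 figure the chord is in third inversion; from the bass C# upward in close position it reads C#-D#-F#-A#.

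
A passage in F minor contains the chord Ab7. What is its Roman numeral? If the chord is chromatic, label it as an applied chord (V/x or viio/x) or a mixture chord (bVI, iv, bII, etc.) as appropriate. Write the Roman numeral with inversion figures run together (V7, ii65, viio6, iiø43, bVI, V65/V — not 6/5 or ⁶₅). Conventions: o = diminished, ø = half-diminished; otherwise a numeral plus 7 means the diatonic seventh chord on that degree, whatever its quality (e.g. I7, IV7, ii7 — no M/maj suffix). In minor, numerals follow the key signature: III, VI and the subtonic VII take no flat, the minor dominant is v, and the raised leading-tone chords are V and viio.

V7/VI

Stacked in thirds the chord is Ab-C-Eb-Gb: a dominant seventh chord on Ab.
Ab is not a diatonic chord root with this quality in F minor, but it lies a perfect fifth above Db (VI), so the chord functions as an applied dominant of VI.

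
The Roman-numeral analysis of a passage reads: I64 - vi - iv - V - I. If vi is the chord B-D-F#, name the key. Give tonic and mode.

D major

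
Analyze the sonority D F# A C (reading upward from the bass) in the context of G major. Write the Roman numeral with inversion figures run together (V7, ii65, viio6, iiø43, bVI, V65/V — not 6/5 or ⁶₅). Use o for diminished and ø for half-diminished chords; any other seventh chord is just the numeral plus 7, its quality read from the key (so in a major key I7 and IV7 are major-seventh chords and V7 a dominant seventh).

Stacked in thirds the chord is D-F#-A-C: a dominant seventh chord on D.
D is scale degree 5 in G major, and a dominant seventh chord on that degree is written V7.

V7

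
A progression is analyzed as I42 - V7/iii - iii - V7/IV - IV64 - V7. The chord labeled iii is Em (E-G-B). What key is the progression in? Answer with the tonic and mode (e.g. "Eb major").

iii is given as E-G-B — a minor triad with root E.
Counting down 2 scale steps from E places the tonic on C; a minor triad on degree 3 is diatonic only in major.

C major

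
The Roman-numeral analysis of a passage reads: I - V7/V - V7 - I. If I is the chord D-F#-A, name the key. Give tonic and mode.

The anchor chord is a major triad on D, labeled I.
If D is scale degree 1 and the mode makes that degree carry a major triad, the tonic is D and the mode is major.

D major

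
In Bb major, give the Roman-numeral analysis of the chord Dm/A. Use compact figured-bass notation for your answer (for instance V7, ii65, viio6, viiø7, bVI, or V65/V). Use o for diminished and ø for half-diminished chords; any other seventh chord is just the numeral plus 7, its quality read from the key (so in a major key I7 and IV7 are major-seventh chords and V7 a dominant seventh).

iii64

Stacked in thirds the chord is D-F-A: a minor triad on D.
In Bb major, D is the mediant; the diatonic minor triad there is iii.
With A in the bass the chord is in second inversion, so the figured bass is 64.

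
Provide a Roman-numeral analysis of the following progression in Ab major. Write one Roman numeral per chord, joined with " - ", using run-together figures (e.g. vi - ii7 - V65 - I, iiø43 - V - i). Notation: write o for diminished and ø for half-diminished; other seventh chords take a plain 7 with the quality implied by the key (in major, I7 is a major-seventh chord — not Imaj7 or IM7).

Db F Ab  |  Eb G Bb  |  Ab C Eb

IV - V - I

Db-F-Ab: major triad on Db = scale degree 4 → IV.
Eb-G-Bb: major triad on Eb = scale degree 5 → V.
Ab-C-Eb: major triad on Ab = scale degree 1 → I.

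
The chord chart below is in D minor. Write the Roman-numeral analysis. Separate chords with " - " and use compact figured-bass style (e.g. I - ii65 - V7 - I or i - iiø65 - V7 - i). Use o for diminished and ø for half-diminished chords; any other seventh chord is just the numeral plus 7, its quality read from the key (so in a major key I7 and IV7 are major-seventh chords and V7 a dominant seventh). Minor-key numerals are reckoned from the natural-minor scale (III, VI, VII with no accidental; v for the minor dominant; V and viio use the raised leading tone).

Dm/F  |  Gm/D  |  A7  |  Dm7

i6 - iv64 - V7 - i7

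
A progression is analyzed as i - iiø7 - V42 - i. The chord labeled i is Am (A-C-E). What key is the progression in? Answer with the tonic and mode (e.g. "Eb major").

i is given as A-C-E — a minor triad with root A.
If A is scale degree 1 and the mode makes that degree carry a minor triad, the tonic is A and the mode is minor.

A minor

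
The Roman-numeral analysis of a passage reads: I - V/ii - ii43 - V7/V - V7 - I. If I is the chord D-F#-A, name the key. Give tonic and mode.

D major

The chord D is a major triad rooted on D; its label is I.
If D is scale degree 1 and the mode makes that degree carry a major triad, the tonic is D and the mode is major.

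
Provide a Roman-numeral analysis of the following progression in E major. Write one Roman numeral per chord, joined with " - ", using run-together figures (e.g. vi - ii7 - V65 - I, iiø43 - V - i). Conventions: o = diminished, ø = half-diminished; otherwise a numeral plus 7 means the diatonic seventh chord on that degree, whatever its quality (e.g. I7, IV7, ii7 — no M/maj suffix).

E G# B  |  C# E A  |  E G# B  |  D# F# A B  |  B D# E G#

E-G#-B: major triad on E = scale degree 1 → I.
C#-E-A has root A, degree 4 in E major, so IV6.
E-G#-B: root E is the tonic; major triad there is I.
D#-F#-A-B: dominant seventh chord on B = scale degree 5 → V65.
B-D#-E-G#: major seventh chord on E = scale degree 1 → I43.

I - IV6 - I - V65 - I43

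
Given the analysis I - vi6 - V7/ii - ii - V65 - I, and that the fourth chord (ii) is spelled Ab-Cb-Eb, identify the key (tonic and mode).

The chord Abm is a minor triad rooted on Ab; its label is ii.
ii on Ab implies Ab is the supertonic; that puts the tonic at Gb, and the lowercase numeral fits major mode.

Gb major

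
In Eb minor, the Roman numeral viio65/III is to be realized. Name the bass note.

Ab

The applied chord viio65/III is rooted on F: F-Ab-Cb-Ebb.
The figure 65 means first inversion — the third is in the bass.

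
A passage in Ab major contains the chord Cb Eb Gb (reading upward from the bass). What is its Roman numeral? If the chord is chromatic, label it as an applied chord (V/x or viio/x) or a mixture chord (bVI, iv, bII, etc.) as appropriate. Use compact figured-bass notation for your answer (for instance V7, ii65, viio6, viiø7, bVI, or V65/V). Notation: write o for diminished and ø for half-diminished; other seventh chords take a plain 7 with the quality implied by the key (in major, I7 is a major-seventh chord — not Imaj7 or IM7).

bIII

The pitches Cb-Eb-Gb form a major triad rooted on Cb.
Cb is the lowered third degree of Ab major (diatonic 3 would be C). This is a major triad on the lowered third degree, borrowed from the parallel minor.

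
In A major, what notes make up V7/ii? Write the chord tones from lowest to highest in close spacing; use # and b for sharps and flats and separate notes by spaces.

F# A# C# E

The slash means an applied dominant: we want the dominant of ii. In A major, ii is B minor, and its dominant is built on F#.
Building a dominant seventh chord on F# gives F#-A#-C#-E.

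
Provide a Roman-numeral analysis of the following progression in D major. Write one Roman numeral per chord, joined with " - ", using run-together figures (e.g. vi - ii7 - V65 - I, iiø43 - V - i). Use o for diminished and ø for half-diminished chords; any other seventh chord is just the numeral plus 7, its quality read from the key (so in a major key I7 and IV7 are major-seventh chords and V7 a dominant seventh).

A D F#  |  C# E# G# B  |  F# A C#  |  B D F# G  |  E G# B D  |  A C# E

I64 - V7/iii - iii - IV65 - V7/V - V

A-D-F#: root D is the tonic; major triad there is I64.
C#-E#-G#-B: a dominant seventh chord on C#, the applied dominant of iii → V7/iii.
F#-A-C#: minor triad on F# = scale degree 3 → iii.
B-D-F#-G has root G, degree 4 in D major, so IV65.
E-G#-B-D is the secondary dominant of V (dominant seventh chord on E): V7/V.
A-C#-E: major triad on A = scale degree 5 → V.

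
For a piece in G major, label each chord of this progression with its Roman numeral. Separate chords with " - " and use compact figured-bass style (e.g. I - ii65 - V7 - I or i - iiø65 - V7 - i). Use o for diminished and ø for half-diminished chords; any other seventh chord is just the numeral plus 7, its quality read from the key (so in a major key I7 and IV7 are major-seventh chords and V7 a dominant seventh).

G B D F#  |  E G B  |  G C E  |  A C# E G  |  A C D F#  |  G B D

G-B-D-F#: major seventh chord on G = scale degree 1 → I7.
E-G-B has root E, degree 6 in G major, so vi.
G-C-E: root C is the subdominant; major triad there is IV64.
A-C#-E-G is the secondary dominant of V (dominant seventh chord on A): V7/V.
A-C-D-F#: dominant seventh chord on D = scale degree 5 → V43.
G-B-D: major triad on G = scale degree 1 → I.

I7 - vi - IV64 - V7/V - V43 - I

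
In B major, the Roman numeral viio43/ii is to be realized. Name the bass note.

F#

The applied chord viio43/ii is rooted on B#: B#-D#-F#-A.
The figure 43 means second inversion — the fifth is in the bass.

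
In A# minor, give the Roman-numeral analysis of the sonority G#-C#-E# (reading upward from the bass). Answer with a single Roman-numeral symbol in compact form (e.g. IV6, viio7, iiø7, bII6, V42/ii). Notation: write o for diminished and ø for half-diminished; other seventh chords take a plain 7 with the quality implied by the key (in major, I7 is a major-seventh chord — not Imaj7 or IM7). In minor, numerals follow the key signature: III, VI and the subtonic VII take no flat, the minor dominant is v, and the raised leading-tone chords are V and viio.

III64

Stacked in thirds the chord is C#-E#-G#: a major triad on C#.
C# is scale degree 3 in A# minor, and a major triad on that degree is written III.
With G# in the bass the chord is in second inversion, so the figured bass is 64.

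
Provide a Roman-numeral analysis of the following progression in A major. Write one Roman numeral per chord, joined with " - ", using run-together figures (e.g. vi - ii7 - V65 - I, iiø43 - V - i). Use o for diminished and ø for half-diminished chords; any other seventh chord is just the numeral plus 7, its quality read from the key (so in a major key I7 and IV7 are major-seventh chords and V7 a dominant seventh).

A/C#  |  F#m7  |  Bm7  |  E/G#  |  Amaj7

I6 - vi7 - ii7 - V6 - I7

A/C#: root A is the tonic; major triad there is I6.
F#m7 has root F#, degree 6 in A major, so vi7.
Bm7: minor seventh chord on B = scale degree 2 → ii7.
E/G# has root E, degree 5 in A major, so V6.
Amaj7: major seventh chord on A = scale degree 1 → I7.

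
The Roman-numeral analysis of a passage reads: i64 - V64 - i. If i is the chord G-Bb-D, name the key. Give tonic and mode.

G minor

The chord Gm is a minor triad rooted on G; its label is i.
If G is scale degree 1 and the mode makes that degree carry a minor triad, the tonic is G and the mode is minor.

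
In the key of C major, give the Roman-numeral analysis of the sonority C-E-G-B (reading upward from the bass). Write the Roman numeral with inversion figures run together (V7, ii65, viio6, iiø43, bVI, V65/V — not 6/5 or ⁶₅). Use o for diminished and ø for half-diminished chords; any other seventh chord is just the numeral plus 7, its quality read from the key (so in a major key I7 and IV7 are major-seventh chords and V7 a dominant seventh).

The pitches C-E-G-B form a major seventh chord rooted on C.
C is scale degree 1 in C major, and a major seventh chord on that degree is written I7.

I7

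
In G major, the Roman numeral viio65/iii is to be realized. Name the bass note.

The applied chord viio65/iii is rooted on A#: A#-C#-E-G.
The figure 65 means first inversion — the third is in the bass.

C#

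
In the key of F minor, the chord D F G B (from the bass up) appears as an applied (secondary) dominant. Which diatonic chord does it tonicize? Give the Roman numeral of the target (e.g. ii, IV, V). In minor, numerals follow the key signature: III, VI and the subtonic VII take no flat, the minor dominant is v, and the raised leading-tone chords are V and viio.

The chord is a dominant seventh chord on G.
A dominant resolves down a perfect fifth: G → C. In F minor, C is scale degree 5, i.e. V.

V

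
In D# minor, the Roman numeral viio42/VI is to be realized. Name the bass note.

G

The applied chord viio42/VI is rooted on A#: A#-C#-E-G.
The figure 42 means third inversion — the seventh is in the bass.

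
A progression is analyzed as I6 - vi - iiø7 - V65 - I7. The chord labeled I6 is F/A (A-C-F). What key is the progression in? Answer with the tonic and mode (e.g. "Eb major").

The anchor chord is a major triad on F, labeled I6.
If F is scale degree 1 and the mode makes that degree carry a major triad, the tonic is F and the mode is major.

F major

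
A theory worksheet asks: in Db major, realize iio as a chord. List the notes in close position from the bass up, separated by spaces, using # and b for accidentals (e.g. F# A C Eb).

Eb Gb Bbb

Scale degree 2 in Db major is Eb; here the chord built on it is altered to a diminished triad. iio is the diminished supertonic triad, borrowed from the parallel minor.
So the chord is Eb-Gb-Bbb.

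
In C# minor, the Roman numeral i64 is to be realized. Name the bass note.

i in C# minor has root C#; the chord is C#-E-G#.
The figure 64 means second inversion — the fifth is in the bass.

G#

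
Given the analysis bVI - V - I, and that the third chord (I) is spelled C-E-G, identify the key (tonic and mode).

C major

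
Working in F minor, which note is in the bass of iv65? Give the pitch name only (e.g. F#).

Db

iv in F minor has root Bb; the chord is Bb-Db-F-Ab.
The figure 65 means first inversion — the third is in the bass.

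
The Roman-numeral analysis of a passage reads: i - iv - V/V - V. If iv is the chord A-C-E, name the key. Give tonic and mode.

E minor

The chord Am is a minor triad rooted on A; its label is iv.
Counting down 3 scale steps from A places the tonic on E; a minor triad on degree 4 is diatonic only in minor.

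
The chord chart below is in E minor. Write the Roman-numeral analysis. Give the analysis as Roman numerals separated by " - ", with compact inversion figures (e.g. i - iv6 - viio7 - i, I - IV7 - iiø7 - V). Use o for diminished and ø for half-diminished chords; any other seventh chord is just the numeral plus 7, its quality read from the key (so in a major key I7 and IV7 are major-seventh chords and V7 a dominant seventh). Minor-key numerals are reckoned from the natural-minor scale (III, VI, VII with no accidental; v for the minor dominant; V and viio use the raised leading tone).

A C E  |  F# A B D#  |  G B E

iv - V43 - i6

A-C-E: root A is the subdominant; minor triad there is iv.
F#-A-B-D# has root B, degree 5 in E minor, so V43.
G-B-E: minor triad on E = scale degree 1 → i6.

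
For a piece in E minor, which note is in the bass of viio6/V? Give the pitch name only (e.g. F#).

C#

The applied chord viio6/V is rooted on A#: A#-C#-E.
The figure 6 means first inversion — the third is in the bass.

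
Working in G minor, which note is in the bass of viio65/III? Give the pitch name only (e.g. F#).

C

The applied chord viio65/III is rooted on A: A-C-Eb-Gb.
The figure 65 means first inversion — the third is in the bass.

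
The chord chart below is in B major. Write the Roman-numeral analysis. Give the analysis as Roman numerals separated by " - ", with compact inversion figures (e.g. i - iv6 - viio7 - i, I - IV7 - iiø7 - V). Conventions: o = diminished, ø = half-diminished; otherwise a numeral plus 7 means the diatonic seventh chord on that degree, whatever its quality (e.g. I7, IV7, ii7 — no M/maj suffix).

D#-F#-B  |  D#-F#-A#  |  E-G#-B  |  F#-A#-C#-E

D#-F#-B: major triad on B = scale degree 1 → I6.
D#-F#-A#: root D# is the mediant; minor triad there is iii.
E-G#-B: root E is the subdominant; major triad there is IV.
F#-A#-C#-E: root F# is the dominant; dominant seventh chord there is V7.

I6 - iii - IV - V7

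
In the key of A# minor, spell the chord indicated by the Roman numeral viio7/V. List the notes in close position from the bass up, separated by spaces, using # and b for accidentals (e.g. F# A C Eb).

D## F## A# C#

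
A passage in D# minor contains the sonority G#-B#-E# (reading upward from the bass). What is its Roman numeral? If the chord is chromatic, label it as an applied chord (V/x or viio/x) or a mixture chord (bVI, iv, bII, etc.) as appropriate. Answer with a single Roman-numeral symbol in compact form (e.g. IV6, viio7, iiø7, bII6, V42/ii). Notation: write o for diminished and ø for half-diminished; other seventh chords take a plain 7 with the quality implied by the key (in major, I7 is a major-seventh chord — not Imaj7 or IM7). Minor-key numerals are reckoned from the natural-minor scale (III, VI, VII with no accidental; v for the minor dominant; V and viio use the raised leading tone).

The pitches E#-G#-B# form a minor triad rooted on E#.
E# is the second degree of D# minor. This is the minor supertonic, borrowed from the parallel major (the Dorian ii).
With G# in the bass the chord is in first inversion, so the figured bass is 6.

ii6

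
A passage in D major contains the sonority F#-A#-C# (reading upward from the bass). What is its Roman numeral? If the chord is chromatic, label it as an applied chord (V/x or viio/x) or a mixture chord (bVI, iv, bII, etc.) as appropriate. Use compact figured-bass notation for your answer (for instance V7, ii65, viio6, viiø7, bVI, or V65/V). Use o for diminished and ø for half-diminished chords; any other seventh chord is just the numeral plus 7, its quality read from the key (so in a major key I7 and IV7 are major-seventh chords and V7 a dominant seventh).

V/vi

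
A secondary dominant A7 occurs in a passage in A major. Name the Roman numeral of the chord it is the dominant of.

IV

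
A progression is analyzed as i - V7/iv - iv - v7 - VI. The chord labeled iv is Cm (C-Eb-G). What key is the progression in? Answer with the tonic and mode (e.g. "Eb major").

G minor

iv is given as C-Eb-G — a minor triad with root C.
If C is scale degree 4 and the mode makes that degree carry a minor triad, the tonic is G and the mode is minor.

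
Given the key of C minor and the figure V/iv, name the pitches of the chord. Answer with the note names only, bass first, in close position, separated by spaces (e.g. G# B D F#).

The slash means an applied dominant: we want the dominant of iv. In C minor, iv is F minor, and its dominant is built on C.
Building a major triad on C gives C-E-G.

C E G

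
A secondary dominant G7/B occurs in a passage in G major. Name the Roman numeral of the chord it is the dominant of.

IV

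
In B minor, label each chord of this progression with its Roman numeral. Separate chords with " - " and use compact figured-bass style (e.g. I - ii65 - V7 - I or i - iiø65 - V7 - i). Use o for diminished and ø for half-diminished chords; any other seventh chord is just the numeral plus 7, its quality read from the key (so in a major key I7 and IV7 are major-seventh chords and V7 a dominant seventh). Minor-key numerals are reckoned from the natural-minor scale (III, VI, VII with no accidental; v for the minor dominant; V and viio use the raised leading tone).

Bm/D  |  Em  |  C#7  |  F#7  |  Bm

Bm/D: minor triad on B = scale degree 1 → i6.
Em: root E is the subdominant; minor triad there is iv.
C#7: chromatic; C# is V of V, so V7/V.
F#7 has root F#, degree 5 in B minor, so V7.
Bm: root B is the tonic; minor triad there is i.

i6 - iv - V7/V - V7 - i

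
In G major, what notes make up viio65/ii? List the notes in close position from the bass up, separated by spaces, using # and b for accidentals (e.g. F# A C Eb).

B D F G#

The slash marks an applied leading-tone chord: viio of ii. In G major, ii is A, so the leading tone to it is G#, a half step below.
Building a fully diminished seventh chord on G# gives G#-B-D-F.
With the 65 figure the chord is in first inversion; from the bass B upward in close position it reads B-D-F-G#.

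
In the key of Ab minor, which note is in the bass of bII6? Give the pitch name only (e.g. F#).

Db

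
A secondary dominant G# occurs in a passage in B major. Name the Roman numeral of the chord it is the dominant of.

The chord is a major triad on G#.
A dominant resolves down a perfect fifth: G# → C#. In B major, C# is scale degree 2, i.e. ii.

ii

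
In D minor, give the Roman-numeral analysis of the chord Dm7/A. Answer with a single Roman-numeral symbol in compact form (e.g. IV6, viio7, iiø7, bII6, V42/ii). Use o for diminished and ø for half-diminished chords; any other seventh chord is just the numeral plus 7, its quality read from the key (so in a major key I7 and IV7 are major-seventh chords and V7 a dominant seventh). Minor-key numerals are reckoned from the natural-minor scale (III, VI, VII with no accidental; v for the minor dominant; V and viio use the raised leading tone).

The pitches D-F-A-C form a minor seventh chord rooted on D.
In D minor, D is the tonic; the diatonic minor seventh chord there is i7.
With A in the bass the chord is in second inversion, so the figured bass is 43.

i43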